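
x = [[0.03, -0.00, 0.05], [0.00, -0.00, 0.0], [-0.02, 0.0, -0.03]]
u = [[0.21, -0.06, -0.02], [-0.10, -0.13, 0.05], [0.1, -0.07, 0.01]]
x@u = [[0.01,  -0.01,  -0.00], [0.0,  0.00,  0.00], [-0.01,  0.00,  0.0]]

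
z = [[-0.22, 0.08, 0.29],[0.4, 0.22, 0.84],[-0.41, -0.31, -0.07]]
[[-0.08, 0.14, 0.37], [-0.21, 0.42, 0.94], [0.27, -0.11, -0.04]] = z@[[0.0, 0.02, -0.13], [-0.87, 0.23, 0.04], [-0.02, 0.43, 1.17]]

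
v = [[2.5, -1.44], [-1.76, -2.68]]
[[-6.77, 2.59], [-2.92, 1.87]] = v@[[-1.51,0.46], [2.08,-1.0]]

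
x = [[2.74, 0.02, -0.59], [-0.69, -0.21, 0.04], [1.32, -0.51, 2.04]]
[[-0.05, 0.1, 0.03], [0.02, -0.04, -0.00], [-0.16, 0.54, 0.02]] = x @ [[-0.03, 0.08, 0.01], [-0.00, -0.05, -0.01], [-0.06, 0.20, 0.0]]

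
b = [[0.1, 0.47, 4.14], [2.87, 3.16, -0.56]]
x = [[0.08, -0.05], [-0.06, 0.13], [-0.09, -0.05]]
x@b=[[-0.14, -0.12, 0.36], [0.37, 0.38, -0.32], [-0.15, -0.2, -0.34]]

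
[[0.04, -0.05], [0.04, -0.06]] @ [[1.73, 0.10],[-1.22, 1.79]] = [[0.13, -0.09], [0.14, -0.10]]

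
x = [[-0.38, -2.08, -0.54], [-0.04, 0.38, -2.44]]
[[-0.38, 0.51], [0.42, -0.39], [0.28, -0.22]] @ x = [[0.12, 0.98, -1.04], [-0.14, -1.02, 0.72], [-0.1, -0.67, 0.39]]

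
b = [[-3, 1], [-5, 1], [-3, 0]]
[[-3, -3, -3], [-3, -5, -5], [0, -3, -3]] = b @[[0, 1, 1], [-3, 0, 0]]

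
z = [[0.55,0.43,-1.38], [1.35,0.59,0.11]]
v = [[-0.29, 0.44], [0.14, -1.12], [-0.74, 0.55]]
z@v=[[0.92, -1.00], [-0.39, -0.01]]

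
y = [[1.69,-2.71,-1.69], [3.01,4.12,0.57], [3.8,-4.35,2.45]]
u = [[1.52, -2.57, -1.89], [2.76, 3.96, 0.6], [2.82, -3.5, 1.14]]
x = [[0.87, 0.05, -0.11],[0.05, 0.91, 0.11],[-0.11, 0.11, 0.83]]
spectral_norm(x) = 0.99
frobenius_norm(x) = 1.53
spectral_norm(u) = 5.94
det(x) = 0.63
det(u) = 53.16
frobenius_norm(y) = 8.88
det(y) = 83.95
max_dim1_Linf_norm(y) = 4.35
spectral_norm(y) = 6.94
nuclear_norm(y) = 14.34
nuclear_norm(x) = 2.61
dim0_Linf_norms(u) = [2.82, 3.96, 1.89]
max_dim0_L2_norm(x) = 0.92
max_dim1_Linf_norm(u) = 3.96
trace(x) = 2.61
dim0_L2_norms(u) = [4.23, 5.88, 2.29]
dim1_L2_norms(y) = [3.61, 5.13, 6.27]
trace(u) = 6.62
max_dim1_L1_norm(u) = 7.46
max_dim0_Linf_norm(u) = 3.96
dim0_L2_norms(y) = [5.13, 6.58, 3.03]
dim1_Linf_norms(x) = [0.87, 0.91, 0.83]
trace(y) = 8.26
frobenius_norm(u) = 7.59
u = y @ x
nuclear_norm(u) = 12.29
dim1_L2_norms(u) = [3.53, 4.86, 4.64]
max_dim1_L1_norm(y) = 10.6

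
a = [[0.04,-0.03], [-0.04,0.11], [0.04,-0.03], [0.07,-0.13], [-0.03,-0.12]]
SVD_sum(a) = [[0.01, -0.04], [-0.04, 0.11], [0.01, -0.04], [0.04, -0.14], [0.03, -0.1]] + [[0.03,0.01], [-0.0,-0.0], [0.03,0.01], [0.03,0.01], [-0.06,-0.02]]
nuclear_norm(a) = 0.30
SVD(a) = [[0.18, 0.35],[-0.53, -0.06],[0.18, 0.35],[0.65, 0.33],[0.47, -0.80]] @ diag([0.22164582054377321, 0.08168922961735829]) @ [[0.3, -0.95],[0.95, 0.3]]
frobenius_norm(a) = 0.24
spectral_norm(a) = 0.22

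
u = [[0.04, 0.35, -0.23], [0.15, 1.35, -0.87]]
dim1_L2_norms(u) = [0.42, 1.61]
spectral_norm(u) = 1.67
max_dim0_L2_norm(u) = 1.39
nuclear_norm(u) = 1.67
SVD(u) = [[-0.25, -0.97],[-0.97, 0.25]] @ diag([1.6669991610991945, 0.003714417125490517]) @ [[-0.09, -0.84, 0.54], [-0.23, 0.55, 0.81]]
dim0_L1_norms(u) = [0.19, 1.7, 1.1]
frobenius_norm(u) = 1.67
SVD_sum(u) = [[0.04, 0.35, -0.23],[0.15, 1.35, -0.87]] + [[0.0, -0.0, -0.00], [-0.00, 0.00, 0.00]]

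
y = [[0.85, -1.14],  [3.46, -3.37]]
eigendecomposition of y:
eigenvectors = [[0.63, 0.37],[0.77, 0.93]]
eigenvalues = [-0.55, -1.97]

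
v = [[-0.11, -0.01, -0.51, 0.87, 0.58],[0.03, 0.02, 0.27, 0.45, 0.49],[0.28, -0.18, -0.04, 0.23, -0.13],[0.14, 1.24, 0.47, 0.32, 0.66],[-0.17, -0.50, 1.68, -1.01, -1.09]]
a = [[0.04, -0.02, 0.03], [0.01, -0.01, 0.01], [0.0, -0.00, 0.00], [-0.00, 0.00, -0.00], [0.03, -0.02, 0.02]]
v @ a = [[0.01,-0.01,0.01], [0.02,-0.01,0.01], [0.01,-0.00,0.0], [0.04,-0.03,0.03], [-0.04,0.03,-0.03]]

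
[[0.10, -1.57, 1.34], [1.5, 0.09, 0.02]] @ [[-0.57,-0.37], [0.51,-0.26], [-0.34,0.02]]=[[-1.31,0.4], [-0.82,-0.58]]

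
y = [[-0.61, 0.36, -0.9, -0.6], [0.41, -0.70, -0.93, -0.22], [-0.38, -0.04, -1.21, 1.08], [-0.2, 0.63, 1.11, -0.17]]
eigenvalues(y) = [-2.09, -1.12, 0.39, 0.12]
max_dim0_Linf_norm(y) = 1.21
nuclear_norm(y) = 4.63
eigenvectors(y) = [[0.14, -0.86, 0.68, 0.7],[0.37, 0.4, 0.6, 0.66],[0.74, -0.13, -0.35, -0.27],[-0.54, -0.3, -0.25, -0.06]]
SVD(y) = [[0.29, 0.0, -0.96, 0.02], [0.44, -0.64, 0.12, -0.62], [0.64, 0.71, 0.19, -0.23], [-0.56, 0.31, -0.18, -0.75]] @ diag([2.210370618813197, 1.205911623744529, 1.17312822139937, 0.03618092538269753]) @ [[-0.06, -0.26, -0.93, 0.23],[-0.49, 0.51, 0.06, 0.7],[0.51, -0.47, 0.27, 0.67],[-0.7, -0.67, 0.23, -0.03]]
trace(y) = -2.69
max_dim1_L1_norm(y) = 2.71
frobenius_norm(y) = 2.78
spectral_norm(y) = 2.21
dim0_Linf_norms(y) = [0.61, 0.7, 1.21, 1.08]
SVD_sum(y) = [[-0.04, -0.17, -0.6, 0.15],  [-0.06, -0.26, -0.91, 0.23],  [-0.08, -0.37, -1.32, 0.33],  [0.07, 0.32, 1.15, -0.29]] + [[-0.0, 0.0, 0.0, 0.00], [0.38, -0.39, -0.05, -0.54], [-0.42, 0.43, 0.05, 0.60], [-0.18, 0.19, 0.02, 0.26]] + [[-0.57, 0.53, -0.30, -0.75], [0.07, -0.07, 0.04, 0.09], [0.11, -0.11, 0.06, 0.15], [-0.11, 0.10, -0.06, -0.14]] + [[-0.00, -0.0, 0.0, -0.00], [0.02, 0.02, -0.01, 0.0], [0.01, 0.01, -0.0, 0.0], [0.02, 0.02, -0.01, 0.00]]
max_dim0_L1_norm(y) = 4.15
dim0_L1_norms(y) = [1.6, 1.73, 4.15, 2.07]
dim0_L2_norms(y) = [0.85, 1.01, 2.09, 1.27]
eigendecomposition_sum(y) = [[-0.03,-0.06,-0.27,0.13], [-0.09,-0.15,-0.7,0.35], [-0.18,-0.31,-1.39,0.69], [0.13,0.22,1.01,-0.50]] + [[-0.75, 0.69, -0.23, -0.05],  [0.35, -0.32, 0.11, 0.02],  [-0.11, 0.1, -0.03, -0.01],  [-0.26, 0.24, -0.08, -0.02]] + [[0.19, -0.5, -0.52, -1.01], [0.17, -0.44, -0.46, -0.9], [-0.1, 0.26, 0.26, 0.52], [-0.07, 0.19, 0.19, 0.38]] + [[-0.02, 0.23, 0.12, 0.32], [-0.02, 0.22, 0.12, 0.31], [0.01, -0.09, -0.05, -0.12], [0.00, -0.02, -0.01, -0.03]]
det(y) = 0.11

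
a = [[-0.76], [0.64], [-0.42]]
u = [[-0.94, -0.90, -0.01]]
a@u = [[0.71,0.68,0.01], [-0.60,-0.58,-0.01], [0.39,0.38,0.00]]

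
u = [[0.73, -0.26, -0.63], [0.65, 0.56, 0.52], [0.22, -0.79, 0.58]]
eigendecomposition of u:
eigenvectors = [[0.72+0.00j,-0.27+0.40j,(-0.27-0.4j)], [0.47+0.00j,(0.62+0j),0.62-0.00j], [-0.51+0.00j,(0.19+0.58j),0.19-0.58j]]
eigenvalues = [(1+0j), (0.43+0.9j), (0.43-0.9j)]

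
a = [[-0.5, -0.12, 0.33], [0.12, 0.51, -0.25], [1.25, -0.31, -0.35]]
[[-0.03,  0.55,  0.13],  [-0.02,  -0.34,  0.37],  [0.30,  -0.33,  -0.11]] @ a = [[0.24, 0.24, -0.19], [0.43, -0.29, -0.05], [-0.33, -0.17, 0.22]]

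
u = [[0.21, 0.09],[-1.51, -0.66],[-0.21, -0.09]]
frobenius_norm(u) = 1.68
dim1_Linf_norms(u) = [0.21, 1.51, 0.21]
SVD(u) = [[-0.14, -0.69], [0.98, -0.19], [0.14, 0.69]] @ diag([1.679313797347324, 0.0022737719564019424]) @ [[-0.92, -0.4], [-0.4, 0.92]]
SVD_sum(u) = [[0.21,0.09], [-1.51,-0.66], [-0.21,-0.09]] + [[0.0, -0.00], [0.00, -0.0], [-0.00, 0.00]]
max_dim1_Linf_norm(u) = 1.51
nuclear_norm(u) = 1.68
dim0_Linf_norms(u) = [1.51, 0.66]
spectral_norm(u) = 1.68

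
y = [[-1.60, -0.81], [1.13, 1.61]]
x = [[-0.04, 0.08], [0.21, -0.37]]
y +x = [[-1.64,-0.73],[1.34,1.24]]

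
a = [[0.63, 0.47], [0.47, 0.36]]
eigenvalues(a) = [0.98, 0.01]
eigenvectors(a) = [[0.80,-0.60], [0.60,0.8]]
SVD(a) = [[-0.80,-0.60], [-0.6,0.80]] @ diag([0.9840040899624459, 0.0059959100375540425]) @ [[-0.80, -0.6], [-0.60, 0.80]]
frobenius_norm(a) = 0.98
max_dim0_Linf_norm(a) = 0.63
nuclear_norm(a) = 0.99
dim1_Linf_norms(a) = [0.63, 0.47]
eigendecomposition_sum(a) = [[0.63, 0.47], [0.47, 0.36]] + [[0.0,-0.0], [-0.0,0.0]]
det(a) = 0.01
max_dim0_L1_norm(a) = 1.1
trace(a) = 0.99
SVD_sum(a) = [[0.63, 0.47], [0.47, 0.36]] + [[0.0, -0.0], [-0.0, 0.0]]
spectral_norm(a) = 0.98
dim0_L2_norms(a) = [0.79, 0.59]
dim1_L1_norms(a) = [1.1, 0.83]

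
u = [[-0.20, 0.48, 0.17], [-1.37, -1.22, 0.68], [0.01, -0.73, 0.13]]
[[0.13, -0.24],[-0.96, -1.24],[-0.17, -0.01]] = u@[[0.69, 0.76], [0.35, -0.05], [0.61, -0.38]]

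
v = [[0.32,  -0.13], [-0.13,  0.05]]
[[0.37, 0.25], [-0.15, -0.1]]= v @ [[0.89, 0.60], [-0.62, -0.46]]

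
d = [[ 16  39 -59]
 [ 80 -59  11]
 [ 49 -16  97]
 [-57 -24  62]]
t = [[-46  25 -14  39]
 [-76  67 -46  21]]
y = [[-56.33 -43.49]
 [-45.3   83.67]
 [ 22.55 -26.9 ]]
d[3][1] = -24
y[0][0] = -56.33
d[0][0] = 16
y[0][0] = -56.33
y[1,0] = -45.3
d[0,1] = 39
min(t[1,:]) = -76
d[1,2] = 11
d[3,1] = -24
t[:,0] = [-46, -76]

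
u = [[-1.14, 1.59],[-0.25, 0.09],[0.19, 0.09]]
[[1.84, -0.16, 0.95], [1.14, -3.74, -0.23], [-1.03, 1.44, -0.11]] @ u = [[-1.88, 3.00], [-0.41, 1.46], [0.79, -1.52]]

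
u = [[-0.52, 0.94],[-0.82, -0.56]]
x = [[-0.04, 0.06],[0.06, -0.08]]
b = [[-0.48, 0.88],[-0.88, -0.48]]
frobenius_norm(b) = 1.42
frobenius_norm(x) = 0.12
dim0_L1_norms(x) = [0.1, 0.14]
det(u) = 1.06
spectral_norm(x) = 0.12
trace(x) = -0.12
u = x + b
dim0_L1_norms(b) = [1.36, 1.36]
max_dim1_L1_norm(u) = 1.46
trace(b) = -0.96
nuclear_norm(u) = 2.06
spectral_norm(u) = 1.10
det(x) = -0.00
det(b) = 1.00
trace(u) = -1.08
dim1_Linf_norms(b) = [0.88, 0.88]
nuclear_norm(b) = 2.00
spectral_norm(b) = 1.00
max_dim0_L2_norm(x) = 0.1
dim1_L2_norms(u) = [1.07, 0.99]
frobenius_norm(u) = 1.46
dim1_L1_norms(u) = [1.46, 1.38]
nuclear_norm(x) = 0.13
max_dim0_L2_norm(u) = 1.09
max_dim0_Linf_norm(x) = 0.08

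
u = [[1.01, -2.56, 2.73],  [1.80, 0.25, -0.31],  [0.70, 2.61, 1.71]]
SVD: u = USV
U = [[-0.97, -0.24, 0.05], [0.00, -0.20, -0.98], [0.25, -0.95, 0.20]]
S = [3.92, 3.19, 1.76]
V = [[-0.2, 0.80, -0.57],[-0.4, -0.60, -0.7],[-0.89, 0.08, 0.44]]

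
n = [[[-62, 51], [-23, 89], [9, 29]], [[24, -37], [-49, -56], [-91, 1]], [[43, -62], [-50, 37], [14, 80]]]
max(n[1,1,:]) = -49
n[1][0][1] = -37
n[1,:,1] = [-37, -56, 1]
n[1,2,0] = -91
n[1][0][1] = -37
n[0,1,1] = 89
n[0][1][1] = 89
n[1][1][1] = -56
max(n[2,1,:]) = 37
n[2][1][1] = 37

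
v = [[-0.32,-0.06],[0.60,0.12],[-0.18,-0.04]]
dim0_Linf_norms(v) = [0.6, 0.12]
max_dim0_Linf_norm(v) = 0.6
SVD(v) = [[-0.45, -0.65],[0.85, -0.12],[-0.26, 0.75]] @ diag([0.7171958081006017, 0.005492981241973223]) @ [[0.98,0.2], [0.20,-0.98]]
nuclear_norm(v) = 0.72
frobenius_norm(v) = 0.72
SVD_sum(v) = [[-0.32, -0.06], [0.6, 0.12], [-0.18, -0.04]] + [[-0.00, 0.0],[-0.0, 0.00],[0.0, -0.0]]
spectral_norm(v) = 0.72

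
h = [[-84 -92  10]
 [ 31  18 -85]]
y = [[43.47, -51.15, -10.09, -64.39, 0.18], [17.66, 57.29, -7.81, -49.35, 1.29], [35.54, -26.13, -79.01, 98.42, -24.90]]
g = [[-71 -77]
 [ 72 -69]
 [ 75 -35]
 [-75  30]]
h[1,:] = [31, 18, -85]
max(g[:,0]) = 75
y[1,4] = 1.29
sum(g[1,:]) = 3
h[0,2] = 10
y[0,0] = 43.47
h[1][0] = 31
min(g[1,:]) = -69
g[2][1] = -35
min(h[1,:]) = -85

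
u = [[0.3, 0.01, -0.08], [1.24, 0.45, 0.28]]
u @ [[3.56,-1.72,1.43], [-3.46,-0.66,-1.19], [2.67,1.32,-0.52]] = [[0.82, -0.63, 0.46], [3.6, -2.06, 1.09]]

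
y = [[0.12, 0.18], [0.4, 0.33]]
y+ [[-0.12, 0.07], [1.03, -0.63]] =[[0.0,  0.25], [1.43,  -0.30]]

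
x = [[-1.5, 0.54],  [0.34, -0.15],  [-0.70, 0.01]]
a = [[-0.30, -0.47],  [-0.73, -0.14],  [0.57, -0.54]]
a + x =[[-1.8, 0.07], [-0.39, -0.29], [-0.13, -0.53]]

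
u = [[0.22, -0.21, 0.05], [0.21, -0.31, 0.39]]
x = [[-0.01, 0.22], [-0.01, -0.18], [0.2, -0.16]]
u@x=[[0.01, 0.08], [0.08, 0.04]]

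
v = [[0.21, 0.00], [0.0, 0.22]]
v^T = [[0.21, 0.0], [0.00, 0.22]]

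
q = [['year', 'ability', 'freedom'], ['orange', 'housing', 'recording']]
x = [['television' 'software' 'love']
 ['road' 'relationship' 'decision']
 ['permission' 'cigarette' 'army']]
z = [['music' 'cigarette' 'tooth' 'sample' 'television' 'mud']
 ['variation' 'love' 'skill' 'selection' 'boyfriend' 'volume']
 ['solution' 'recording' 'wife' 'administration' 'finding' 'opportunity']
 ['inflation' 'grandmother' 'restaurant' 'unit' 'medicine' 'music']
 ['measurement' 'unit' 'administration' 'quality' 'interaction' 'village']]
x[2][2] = 'army'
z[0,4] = 'television'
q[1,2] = 'recording'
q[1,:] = ['orange', 'housing', 'recording']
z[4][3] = 'quality'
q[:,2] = ['freedom', 'recording']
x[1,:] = ['road', 'relationship', 'decision']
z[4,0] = 'measurement'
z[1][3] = 'selection'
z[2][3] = 'administration'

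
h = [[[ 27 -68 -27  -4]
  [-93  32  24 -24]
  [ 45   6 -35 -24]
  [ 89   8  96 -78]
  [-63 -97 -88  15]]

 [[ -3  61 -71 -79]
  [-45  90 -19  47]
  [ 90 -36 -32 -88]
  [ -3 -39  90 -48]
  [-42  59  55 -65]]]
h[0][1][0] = -93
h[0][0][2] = -27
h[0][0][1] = -68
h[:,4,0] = [-63, -42]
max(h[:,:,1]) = 90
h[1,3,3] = -48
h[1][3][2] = 90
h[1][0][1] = 61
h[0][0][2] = -27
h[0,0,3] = -4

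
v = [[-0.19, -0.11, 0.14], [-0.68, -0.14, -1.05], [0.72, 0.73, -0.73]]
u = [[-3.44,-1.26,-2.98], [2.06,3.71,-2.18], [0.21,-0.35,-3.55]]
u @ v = [[-0.64, -1.62, 3.02], [-4.48, -2.34, -2.02], [-2.36, -2.57, 2.99]]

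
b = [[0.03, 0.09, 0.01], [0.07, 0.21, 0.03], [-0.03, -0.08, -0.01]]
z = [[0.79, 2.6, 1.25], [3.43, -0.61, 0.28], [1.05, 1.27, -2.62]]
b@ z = [[0.34, 0.04, 0.04], [0.81, 0.09, 0.07], [-0.31, -0.04, -0.03]]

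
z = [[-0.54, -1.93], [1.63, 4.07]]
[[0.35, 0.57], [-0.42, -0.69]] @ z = [[0.74, 1.64], [-0.90, -2.00]]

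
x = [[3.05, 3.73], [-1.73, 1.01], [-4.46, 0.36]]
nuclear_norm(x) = 9.39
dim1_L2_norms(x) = [4.82, 2.0, 4.47]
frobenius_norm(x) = 6.87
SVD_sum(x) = [[3.91, 1.55],[-1.15, -0.45],[-3.73, -1.48]] + [[-0.86, 2.18], [-0.58, 1.46], [-0.73, 1.84]]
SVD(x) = [[-0.71,  -0.68], [0.21,  -0.46], [0.68,  -0.57]] @ diag([5.946336162955392, 3.4482874353987576]) @ [[-0.93, -0.37], [0.37, -0.93]]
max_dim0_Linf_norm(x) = 4.46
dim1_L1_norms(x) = [6.78, 2.74, 4.82]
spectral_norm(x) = 5.95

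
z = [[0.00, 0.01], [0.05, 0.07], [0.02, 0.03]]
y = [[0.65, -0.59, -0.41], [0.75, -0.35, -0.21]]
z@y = [[0.01, -0.0, -0.00], [0.08, -0.05, -0.04], [0.04, -0.02, -0.01]]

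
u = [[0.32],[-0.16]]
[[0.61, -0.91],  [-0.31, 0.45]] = u@[[1.91, -2.84]]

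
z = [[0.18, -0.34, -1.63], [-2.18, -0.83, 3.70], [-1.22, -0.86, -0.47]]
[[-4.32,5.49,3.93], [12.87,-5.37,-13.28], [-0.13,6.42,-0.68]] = z @ [[0.79,-3.42,-0.62], [-2.78,-0.64,3.41], [3.32,-3.61,-3.19]]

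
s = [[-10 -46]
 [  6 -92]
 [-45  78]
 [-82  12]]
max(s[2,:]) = 78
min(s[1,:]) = -92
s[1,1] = -92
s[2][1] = 78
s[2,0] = -45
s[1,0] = 6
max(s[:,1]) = 78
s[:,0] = [-10, 6, -45, -82]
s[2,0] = -45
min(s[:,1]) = -92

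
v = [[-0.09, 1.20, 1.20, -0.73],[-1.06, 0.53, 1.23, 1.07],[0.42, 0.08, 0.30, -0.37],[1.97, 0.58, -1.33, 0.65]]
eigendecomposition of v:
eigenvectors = [[(-0.24-0.5j), -0.24+0.50j, (0.03+0j), 0.55+0.00j], [0.57+0.00j, (0.57-0j), (-0.63+0j), (-0.44+0j)], [(-0.21+0.01j), (-0.21-0.01j), 0.21+0.00j, 0.65+0.00j], [-0.50+0.27j, (-0.5-0.27j), (-0.75+0j), (-0.3+0j)]]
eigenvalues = [(-0.41+1.45j), (-0.41-1.45j), (1.44+0j), (0.77+0j)]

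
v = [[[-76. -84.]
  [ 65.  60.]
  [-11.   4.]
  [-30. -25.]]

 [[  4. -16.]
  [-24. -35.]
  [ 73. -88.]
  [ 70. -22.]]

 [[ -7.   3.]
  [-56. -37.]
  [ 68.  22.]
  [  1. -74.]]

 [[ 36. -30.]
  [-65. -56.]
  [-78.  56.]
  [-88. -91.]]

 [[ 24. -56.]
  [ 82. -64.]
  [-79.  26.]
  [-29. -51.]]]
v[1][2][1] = -88.0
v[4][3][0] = -29.0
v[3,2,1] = 56.0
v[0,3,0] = -30.0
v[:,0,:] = [[-76.0, -84.0], [4.0, -16.0], [-7.0, 3.0], [36.0, -30.0], [24.0, -56.0]]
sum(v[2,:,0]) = 6.0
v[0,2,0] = -11.0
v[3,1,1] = -56.0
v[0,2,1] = 4.0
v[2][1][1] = -37.0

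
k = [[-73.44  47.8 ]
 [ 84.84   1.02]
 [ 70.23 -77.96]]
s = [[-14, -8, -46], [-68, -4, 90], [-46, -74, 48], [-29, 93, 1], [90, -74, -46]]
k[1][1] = 1.02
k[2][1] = -77.96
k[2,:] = [70.23, -77.96]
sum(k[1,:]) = 85.86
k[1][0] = 84.84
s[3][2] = 1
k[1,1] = 1.02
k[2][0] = 70.23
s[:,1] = [-8, -4, -74, 93, -74]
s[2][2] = 48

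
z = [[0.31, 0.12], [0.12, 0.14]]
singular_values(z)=[0.37, 0.08]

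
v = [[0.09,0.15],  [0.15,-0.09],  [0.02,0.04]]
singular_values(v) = [0.18, 0.17]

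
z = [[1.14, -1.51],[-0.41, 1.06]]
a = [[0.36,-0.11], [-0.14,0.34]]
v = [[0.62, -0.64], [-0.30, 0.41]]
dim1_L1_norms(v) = [1.26, 0.71]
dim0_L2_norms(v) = [0.69, 0.76]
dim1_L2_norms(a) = [0.38, 0.37]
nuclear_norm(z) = 2.46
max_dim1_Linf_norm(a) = 0.36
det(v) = 0.06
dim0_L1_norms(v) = [0.92, 1.05]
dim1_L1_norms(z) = [2.65, 1.47]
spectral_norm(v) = 1.02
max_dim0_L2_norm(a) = 0.39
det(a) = 0.11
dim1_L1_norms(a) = [0.47, 0.48]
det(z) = 0.59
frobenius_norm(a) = 0.53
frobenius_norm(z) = 2.21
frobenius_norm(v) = 1.03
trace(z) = 2.20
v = z @ a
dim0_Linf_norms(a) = [0.36, 0.34]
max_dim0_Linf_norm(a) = 0.36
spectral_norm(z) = 2.19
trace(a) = 0.70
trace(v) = 1.03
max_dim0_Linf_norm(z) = 1.51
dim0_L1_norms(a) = [0.5, 0.45]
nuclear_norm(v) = 1.08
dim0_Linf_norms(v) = [0.62, 0.64]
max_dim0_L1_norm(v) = 1.05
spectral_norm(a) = 0.48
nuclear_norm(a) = 0.70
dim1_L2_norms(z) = [1.89, 1.14]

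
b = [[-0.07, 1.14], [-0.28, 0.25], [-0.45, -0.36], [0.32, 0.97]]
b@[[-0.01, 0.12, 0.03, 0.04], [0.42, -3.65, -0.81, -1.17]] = [[0.48,-4.17,-0.93,-1.34], [0.11,-0.95,-0.21,-0.30], [-0.15,1.26,0.28,0.40], [0.4,-3.5,-0.78,-1.12]]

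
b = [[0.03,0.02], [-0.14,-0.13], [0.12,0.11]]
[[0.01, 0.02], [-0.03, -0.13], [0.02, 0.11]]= b@ [[0.17, 0.03], [0.03, 0.96]]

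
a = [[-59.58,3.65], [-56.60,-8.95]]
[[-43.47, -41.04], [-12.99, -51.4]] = a @ [[0.59, 0.75], [-2.28, 1.00]]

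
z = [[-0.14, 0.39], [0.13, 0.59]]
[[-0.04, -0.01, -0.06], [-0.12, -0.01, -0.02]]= z @ [[-0.16,0.03,0.20], [-0.17,-0.02,-0.08]]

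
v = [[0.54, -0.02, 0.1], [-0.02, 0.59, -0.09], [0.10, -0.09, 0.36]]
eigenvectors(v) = [[0.35, 0.79, -0.50], [-0.25, 0.6, 0.76], [-0.9, 0.14, -0.41]]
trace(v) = 1.49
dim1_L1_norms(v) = [0.66, 0.7, 0.55]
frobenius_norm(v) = 0.90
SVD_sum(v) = [[0.16,-0.25,0.13], [-0.25,0.38,-0.20], [0.13,-0.2,0.11]] + [[0.34, 0.26, 0.06], [0.26, 0.19, 0.04], [0.06, 0.04, 0.01]] + [[0.04,  -0.03,  -0.09],  [-0.03,  0.02,  0.07],  [-0.09,  0.07,  0.24]]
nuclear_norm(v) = 1.49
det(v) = 0.10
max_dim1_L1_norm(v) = 0.7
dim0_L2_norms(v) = [0.55, 0.6, 0.38]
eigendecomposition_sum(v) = [[0.04, -0.03, -0.09], [-0.03, 0.02, 0.07], [-0.09, 0.07, 0.24]] + [[0.34,  0.26,  0.06], [0.26,  0.19,  0.04], [0.06,  0.04,  0.01]] + [[0.16,  -0.25,  0.13], [-0.25,  0.38,  -0.20], [0.13,  -0.20,  0.11]]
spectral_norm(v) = 0.65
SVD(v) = [[-0.50, -0.79, -0.35], [0.76, -0.6, 0.25], [-0.41, -0.14, 0.9]] @ diag([0.6513931677653348, 0.5425029117601975, 0.2961039204744679]) @ [[-0.5, 0.76, -0.41], [-0.79, -0.60, -0.14], [-0.35, 0.25, 0.90]]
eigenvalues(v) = [0.3, 0.54, 0.65]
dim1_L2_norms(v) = [0.55, 0.6, 0.38]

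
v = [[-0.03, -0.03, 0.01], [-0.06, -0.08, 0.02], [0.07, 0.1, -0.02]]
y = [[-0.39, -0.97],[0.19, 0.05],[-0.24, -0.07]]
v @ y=[[0.0, 0.03],[0.00, 0.05],[-0.00, -0.06]]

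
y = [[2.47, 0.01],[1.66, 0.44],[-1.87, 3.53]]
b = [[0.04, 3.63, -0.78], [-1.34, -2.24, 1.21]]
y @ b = [[0.09, 8.94, -1.91], [-0.52, 5.04, -0.76], [-4.8, -14.7, 5.73]]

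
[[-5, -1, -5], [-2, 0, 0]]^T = [[-5, -2], [-1, 0], [-5, 0]]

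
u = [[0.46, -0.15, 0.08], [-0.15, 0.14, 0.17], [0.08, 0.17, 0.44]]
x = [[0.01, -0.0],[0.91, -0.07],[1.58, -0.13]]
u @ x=[[-0.01, 0.0], [0.39, -0.03], [0.85, -0.07]]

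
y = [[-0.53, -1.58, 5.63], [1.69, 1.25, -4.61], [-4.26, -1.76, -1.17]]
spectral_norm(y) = 7.70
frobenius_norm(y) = 9.10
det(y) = -15.84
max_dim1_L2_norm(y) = 5.87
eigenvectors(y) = [[-0.68+0.00j,  (-0.68-0j),  -0.38+0.00j], [0.54+0.21j,  (0.54-0.21j),  (0.88+0j)], [0.06-0.44j,  0.06+0.44j,  (0.27+0j)]]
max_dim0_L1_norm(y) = 11.41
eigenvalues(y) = [(0.23+4.17j), (0.23-4.17j), (-0.91+0j)]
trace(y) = -0.45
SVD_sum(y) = [[-1.26, -1.57, 5.46], [1.09, 1.36, -4.72], [-0.07, -0.08, 0.28]] + [[0.63, 0.24, 0.21], [0.47, 0.18, 0.16], [-4.22, -1.61, -1.44]] + [[0.11, -0.25, -0.05], [0.13, -0.29, -0.05], [0.03, -0.07, -0.01]]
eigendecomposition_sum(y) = [[-0.48+3.09j, (-1.04+1.21j), (2.7+0.4j)], [1.33-2.32j, (1.21-0.65j), -2.03-1.15j], [(-1.98-0.59j), (-0.7-0.79j), (-0.5+1.73j)]] + [[-0.48-3.09j, -1.04-1.21j, 2.70-0.40j], [(1.33+2.32j), (1.21+0.65j), (-2.03+1.15j)], [(-1.98+0.59j), -0.70+0.79j, -0.50-1.73j]] + [[0.42-0.00j, (0.5-0j), (0.24-0j)],  [(-0.98+0j), -1.16+0.00j, (-0.55+0j)],  [(-0.3+0j), -0.36+0.00j, -0.17+0.00j]]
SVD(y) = [[-0.76, 0.15, -0.64], [0.65, 0.11, -0.75], [-0.04, -0.98, -0.18]] @ diag([7.699883153163961, 4.825867222061512, 0.4263859550385151]) @ [[0.22, 0.27, -0.94], [0.89, 0.34, 0.3], [-0.4, 0.90, 0.17]]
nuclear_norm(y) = 12.95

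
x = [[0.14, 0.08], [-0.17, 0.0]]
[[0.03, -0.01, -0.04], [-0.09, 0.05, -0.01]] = x@[[0.51, -0.27, 0.08], [-0.54, 0.32, -0.67]]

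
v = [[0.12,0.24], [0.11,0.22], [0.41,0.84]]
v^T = [[0.12, 0.11, 0.41], [0.24, 0.22, 0.84]]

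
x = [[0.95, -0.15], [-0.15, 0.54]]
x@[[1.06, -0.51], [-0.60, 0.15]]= [[1.1, -0.51], [-0.48, 0.16]]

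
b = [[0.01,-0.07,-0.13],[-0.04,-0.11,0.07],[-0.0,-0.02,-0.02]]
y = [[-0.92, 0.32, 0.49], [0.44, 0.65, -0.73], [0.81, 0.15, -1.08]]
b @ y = [[-0.15, -0.06, 0.20], [0.05, -0.07, -0.01], [-0.02, -0.02, 0.04]]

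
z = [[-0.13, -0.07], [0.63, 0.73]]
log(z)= [[(-2.75+3.37j), (-0.2+0.29j)], [1.84-2.64j, -0.23-0.23j]]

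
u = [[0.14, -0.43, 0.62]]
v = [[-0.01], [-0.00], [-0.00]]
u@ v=[[-0.0]]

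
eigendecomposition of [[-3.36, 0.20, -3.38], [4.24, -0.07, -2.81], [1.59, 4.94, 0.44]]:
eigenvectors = [[(-0.79+0j), 0.22-0.28j, 0.22+0.28j], [(0.55+0j), -0.13-0.61j, (-0.13+0.61j)], [-0.28+0.00j, -0.70+0.00j, -0.70-0.00j]]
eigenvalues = [(-4.71+0j), (0.86+4.95j), (0.86-4.95j)]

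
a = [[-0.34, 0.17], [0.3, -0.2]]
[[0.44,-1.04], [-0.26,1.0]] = a @ [[-2.61, 2.17], [-2.61, -1.77]]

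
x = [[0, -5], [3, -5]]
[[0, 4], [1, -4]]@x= [[12, -20], [-12, 15]]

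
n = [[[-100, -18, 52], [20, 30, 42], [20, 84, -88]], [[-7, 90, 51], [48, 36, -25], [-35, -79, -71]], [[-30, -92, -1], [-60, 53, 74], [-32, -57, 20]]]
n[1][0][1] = 90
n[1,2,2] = -71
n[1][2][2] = -71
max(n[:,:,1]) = 90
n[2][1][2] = 74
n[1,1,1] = 36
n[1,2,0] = -35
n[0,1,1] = 30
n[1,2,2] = -71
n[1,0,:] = [-7, 90, 51]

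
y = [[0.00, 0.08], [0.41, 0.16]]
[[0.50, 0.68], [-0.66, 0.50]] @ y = [[0.28, 0.15], [0.2, 0.03]]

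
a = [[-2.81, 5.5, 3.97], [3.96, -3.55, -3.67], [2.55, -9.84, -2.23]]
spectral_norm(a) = 13.75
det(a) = -42.43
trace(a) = -8.59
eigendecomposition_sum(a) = [[-3.27, 5.76, 3.36], [3.01, -5.30, -3.09], [3.73, -6.57, -3.83]] + [[2.01,2.14,0.04],[-0.59,-0.63,-0.01],[2.97,3.16,0.06]] + [[-1.55, -2.40, 0.57], [1.54, 2.38, -0.57], [-4.15, -6.42, 1.54]]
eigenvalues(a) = [-12.4, 1.45, 2.37]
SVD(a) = [[-0.52, 0.31, 0.79], [0.43, -0.71, 0.56], [0.74, 0.63, 0.24]] @ diag([13.752431585918226, 3.7628966630500114, 0.8198988826956851]) @ [[0.37, -0.85, -0.38], [-0.55, -0.53, 0.65], [0.75, 0.03, 0.66]]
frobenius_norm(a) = 14.28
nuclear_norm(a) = 18.34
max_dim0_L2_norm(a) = 11.82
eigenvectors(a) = [[0.56, -0.55, 0.33], [-0.52, 0.16, -0.33], [-0.64, -0.82, 0.89]]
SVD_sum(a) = [[-2.65, 6.11, 2.78], [2.15, -4.97, -2.26], [3.71, -8.58, -3.90]] + [[-0.65, -0.63, 0.76], [1.46, 1.41, -1.72], [-1.31, -1.27, 1.54]] + [[0.49, 0.02, 0.43], [0.35, 0.01, 0.31], [0.15, 0.0, 0.13]]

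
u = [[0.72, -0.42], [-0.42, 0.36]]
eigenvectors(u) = [[0.83, 0.55], [-0.55, 0.83]]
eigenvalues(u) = [1.0, 0.08]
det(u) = 0.08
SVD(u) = [[-0.83,0.55],  [0.55,0.83]] @ diag([0.9969463863518344, 0.08305361364816553]) @ [[-0.83, 0.55], [0.55, 0.83]]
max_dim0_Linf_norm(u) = 0.72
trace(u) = 1.08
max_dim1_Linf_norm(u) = 0.72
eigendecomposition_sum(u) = [[0.69, -0.46], [-0.46, 0.30]] + [[0.03, 0.04],[0.04, 0.06]]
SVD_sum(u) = [[0.69, -0.46], [-0.46, 0.30]] + [[0.03, 0.04], [0.04, 0.06]]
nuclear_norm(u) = 1.08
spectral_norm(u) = 1.00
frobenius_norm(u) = 1.00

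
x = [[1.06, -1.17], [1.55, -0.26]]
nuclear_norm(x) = 2.84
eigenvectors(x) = [[(0.32+0.57j), (0.32-0.57j)], [0.75+0.00j, 0.75-0.00j]]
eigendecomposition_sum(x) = [[(0.53+0.47j), (-0.59+0.2j)],[0.78-0.26j, -0.13+0.70j]] + [[(0.53-0.47j), (-0.59-0.2j)],[(0.78+0.26j), (-0.13-0.7j)]]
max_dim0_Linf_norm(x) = 1.55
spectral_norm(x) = 2.10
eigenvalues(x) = [(0.4+1.17j), (0.4-1.17j)]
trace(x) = 0.80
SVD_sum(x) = [[1.31, -0.72], [1.30, -0.71]] + [[-0.25, -0.45], [0.25, 0.45]]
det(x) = 1.54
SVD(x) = [[-0.71, -0.71], [-0.71, 0.71]] @ diag([2.104407805081259, 0.7307994183858371]) @ [[-0.88, 0.48], [0.48, 0.88]]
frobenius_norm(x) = 2.23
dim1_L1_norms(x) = [2.23, 1.81]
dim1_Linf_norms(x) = [1.17, 1.55]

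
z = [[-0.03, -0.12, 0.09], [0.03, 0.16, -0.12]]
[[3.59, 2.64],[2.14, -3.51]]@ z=[[-0.03,-0.01,0.01], [-0.17,-0.82,0.61]]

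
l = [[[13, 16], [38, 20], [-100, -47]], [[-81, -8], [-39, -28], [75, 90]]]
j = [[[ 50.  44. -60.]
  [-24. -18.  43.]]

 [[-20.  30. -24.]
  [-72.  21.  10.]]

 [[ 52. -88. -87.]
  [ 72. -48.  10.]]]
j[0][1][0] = -24.0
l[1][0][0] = -81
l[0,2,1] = -47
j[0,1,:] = [-24.0, -18.0, 43.0]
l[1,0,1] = -8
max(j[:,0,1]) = 44.0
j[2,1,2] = 10.0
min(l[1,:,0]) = -81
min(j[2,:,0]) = 52.0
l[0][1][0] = 38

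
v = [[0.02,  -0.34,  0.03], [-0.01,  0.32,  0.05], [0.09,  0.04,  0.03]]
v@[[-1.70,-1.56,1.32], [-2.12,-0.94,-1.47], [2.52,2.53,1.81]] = [[0.76, 0.36, 0.58], [-0.54, -0.16, -0.39], [-0.16, -0.1, 0.11]]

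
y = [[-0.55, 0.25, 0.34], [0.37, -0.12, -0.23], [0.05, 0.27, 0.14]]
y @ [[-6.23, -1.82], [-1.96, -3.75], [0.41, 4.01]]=[[3.08, 1.43], [-2.16, -1.15], [-0.78, -0.54]]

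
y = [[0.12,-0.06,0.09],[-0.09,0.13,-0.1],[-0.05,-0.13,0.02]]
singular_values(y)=[0.25, 0.13, 0.0]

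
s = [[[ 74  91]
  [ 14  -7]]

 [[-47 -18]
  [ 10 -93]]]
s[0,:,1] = [91, -7]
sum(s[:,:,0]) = 51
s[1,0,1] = -18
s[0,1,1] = -7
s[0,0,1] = 91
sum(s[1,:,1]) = -111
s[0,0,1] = 91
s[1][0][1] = -18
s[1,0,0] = -47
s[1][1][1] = -93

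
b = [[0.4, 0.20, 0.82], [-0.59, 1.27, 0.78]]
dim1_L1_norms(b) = [1.42, 2.64]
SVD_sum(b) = [[-0.14, 0.41, 0.32], [-0.41, 1.20, 0.95]] + [[0.54, -0.21, 0.50], [-0.18, 0.07, -0.17]]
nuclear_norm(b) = 2.48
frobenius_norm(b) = 1.86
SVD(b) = [[-0.32,-0.95], [-0.95,0.32]] @ diag([1.6716441903128645, 0.8046152502862765]) @ [[0.26, -0.76, -0.6],[-0.71, 0.28, -0.65]]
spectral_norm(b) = 1.67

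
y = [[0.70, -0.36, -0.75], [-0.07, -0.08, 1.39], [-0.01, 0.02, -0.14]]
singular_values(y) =[1.65, 0.66, 0.0]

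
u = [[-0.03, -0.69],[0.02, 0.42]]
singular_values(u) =[0.81, 0.0]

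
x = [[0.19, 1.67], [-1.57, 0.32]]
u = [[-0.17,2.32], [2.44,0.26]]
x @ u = [[4.04, 0.88],[1.05, -3.56]]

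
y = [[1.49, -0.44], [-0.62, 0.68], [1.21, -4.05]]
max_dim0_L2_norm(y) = 4.13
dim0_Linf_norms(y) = [1.49, 4.05]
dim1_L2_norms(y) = [1.55, 0.92, 4.23]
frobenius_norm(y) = 4.60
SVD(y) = [[0.22, 0.93], [-0.20, -0.25], [0.96, -0.26]] @ diag([4.4034788653942245, 1.3177533464295934]) @ [[0.36, -0.93], [0.93, 0.36]]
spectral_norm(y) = 4.40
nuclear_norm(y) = 5.72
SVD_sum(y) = [[0.35,-0.89], [-0.31,0.80], [1.53,-3.92]] + [[1.14,0.45], [-0.31,-0.12], [-0.32,-0.13]]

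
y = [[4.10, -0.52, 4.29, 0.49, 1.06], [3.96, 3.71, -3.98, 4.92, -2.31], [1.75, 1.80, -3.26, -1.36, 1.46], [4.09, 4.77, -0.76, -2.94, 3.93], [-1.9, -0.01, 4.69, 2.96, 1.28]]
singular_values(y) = [10.34, 7.92, 7.02, 3.61, 0.88]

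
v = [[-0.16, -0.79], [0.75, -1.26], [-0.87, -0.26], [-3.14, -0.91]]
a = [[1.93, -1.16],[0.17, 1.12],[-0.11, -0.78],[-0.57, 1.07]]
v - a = [[-2.09, 0.37], [0.58, -2.38], [-0.76, 0.52], [-2.57, -1.98]]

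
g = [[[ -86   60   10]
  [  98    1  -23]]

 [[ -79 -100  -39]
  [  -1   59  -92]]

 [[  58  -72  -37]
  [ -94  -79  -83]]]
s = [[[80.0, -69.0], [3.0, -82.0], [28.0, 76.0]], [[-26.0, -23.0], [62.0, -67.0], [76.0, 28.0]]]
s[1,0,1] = -23.0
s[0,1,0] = 3.0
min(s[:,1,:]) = -82.0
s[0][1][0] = 3.0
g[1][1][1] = 59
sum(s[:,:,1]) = -137.0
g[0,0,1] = 60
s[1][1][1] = -67.0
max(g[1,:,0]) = -1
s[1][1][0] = 62.0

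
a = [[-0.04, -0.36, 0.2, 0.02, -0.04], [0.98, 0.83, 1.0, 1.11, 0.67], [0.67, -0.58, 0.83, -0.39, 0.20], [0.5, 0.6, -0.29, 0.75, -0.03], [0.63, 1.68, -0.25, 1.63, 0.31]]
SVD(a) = [[-0.07,0.14,-0.05,-0.92,0.35], [0.56,0.61,-0.39,-0.08,-0.40], [-0.1,0.71,0.51,0.24,0.41], [0.32,-0.15,0.76,-0.26,-0.47], [0.75,-0.29,0.02,0.12,0.58]] @ diag([3.191854973287988, 1.7269906350627076, 0.459747529935599, 0.28332332929778614, 0.005027494025223903]) @ [[0.35, 0.63, 0.06, 0.67, 0.18], [0.47, -0.3, 0.78, -0.1, 0.27], [0.78, -0.23, -0.44, -0.05, -0.38], [0.21, 0.59, -0.08, -0.73, 0.26], [-0.06, 0.33, 0.44, -0.09, -0.83]]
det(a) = 0.00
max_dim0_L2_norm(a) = 2.15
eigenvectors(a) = [[0.14, -0.58, 0.06, 0.09, 0.04], [-0.42, -0.42, -0.33, 0.23, 0.34], [0.31, 0.24, -0.43, 0.67, 0.67], [-0.26, 0.55, 0.09, -0.33, -0.37], [-0.80, 0.35, 0.83, -0.62, -0.55]]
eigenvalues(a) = [1.72, -0.38, -0.01, 0.73, 0.63]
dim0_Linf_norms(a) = [0.98, 1.68, 1.0, 1.63, 0.67]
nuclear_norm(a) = 5.67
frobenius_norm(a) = 3.67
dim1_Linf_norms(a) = [0.36, 1.11, 0.83, 0.75, 1.68]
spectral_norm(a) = 3.19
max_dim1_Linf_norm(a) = 1.68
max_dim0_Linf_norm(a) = 1.68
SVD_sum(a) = [[-0.08, -0.14, -0.01, -0.15, -0.04], [0.63, 1.12, 0.10, 1.19, 0.33], [-0.11, -0.19, -0.02, -0.20, -0.06], [0.36, 0.65, 0.06, 0.69, 0.19], [0.85, 1.51, 0.14, 1.60, 0.44]] + [[0.11, -0.07, 0.18, -0.02, 0.06], [0.5, -0.32, 0.82, -0.11, 0.28], [0.58, -0.37, 0.96, -0.13, 0.33], [-0.12, 0.08, -0.2, 0.03, -0.07], [-0.23, 0.15, -0.38, 0.05, -0.13]] + [[-0.02, 0.01, 0.01, 0.00, 0.01], [-0.14, 0.04, 0.08, 0.01, 0.07], [0.18, -0.05, -0.1, -0.01, -0.09], [0.27, -0.08, -0.15, -0.02, -0.13], [0.01, -0.0, -0.00, -0.0, -0.00]] + [[-0.05, -0.15, 0.02, 0.19, -0.07], [-0.0, -0.01, 0.00, 0.02, -0.01], [0.01, 0.04, -0.01, -0.05, 0.02], [-0.02, -0.04, 0.01, 0.05, -0.02], [0.01, 0.02, -0.0, -0.02, 0.01]] + [[-0.00,  0.00,  0.0,  -0.0,  -0.00], [0.00,  -0.00,  -0.00,  0.0,  0.0], [-0.00,  0.0,  0.0,  -0.0,  -0.0], [0.00,  -0.0,  -0.00,  0.0,  0.0], [-0.0,  0.00,  0.0,  -0.00,  -0.00]]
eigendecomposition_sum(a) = [[-0.43, -0.29, -0.22, -0.49, -0.14], [1.34, 0.88, 0.67, 1.51, 0.44], [-0.99, -0.65, -0.50, -1.12, -0.33], [0.82, 0.54, 0.41, 0.93, 0.27], [2.53, 1.67, 1.27, 2.86, 0.84]] + [[-0.18, -0.08, 0.12, 0.07, 0.04], [-0.13, -0.06, 0.09, 0.05, 0.03], [0.07, 0.03, -0.05, -0.03, -0.02], [0.17, 0.08, -0.12, -0.07, -0.03], [0.11, 0.05, -0.07, -0.04, -0.02]] + [[-0.0, 0.00, -0.0, 0.0, -0.0], [0.0, -0.00, 0.0, -0.0, 0.01], [0.00, -0.0, 0.00, -0.01, 0.01], [-0.00, 0.0, -0.0, 0.0, -0.0], [-0.01, 0.01, -0.01, 0.01, -0.01]] + [[0.84, 0.01, 0.38, 0.69, 0.07],[2.1, 0.02, 0.94, 1.71, 0.16],[6.17, 0.06, 2.78, 5.03, 0.48],[-3.02, -0.03, -1.36, -2.46, -0.23],[-5.75, -0.06, -2.59, -4.69, -0.45]] + [[-0.27, -0.0, -0.08, -0.25, 0.00],  [-2.33, -0.01, -0.71, -2.17, 0.03],  [-4.58, -0.02, -1.40, -4.26, 0.06],  [2.53, 0.01, 0.77, 2.35, -0.03],  [3.75, 0.02, 1.15, 3.49, -0.05]]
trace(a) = 2.68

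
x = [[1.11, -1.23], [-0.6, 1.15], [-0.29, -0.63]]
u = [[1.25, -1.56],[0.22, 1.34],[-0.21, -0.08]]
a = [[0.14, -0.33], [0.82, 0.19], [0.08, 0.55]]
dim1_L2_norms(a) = [0.36, 0.84, 0.56]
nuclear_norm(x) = 2.77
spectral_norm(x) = 2.12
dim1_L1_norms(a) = [0.47, 1.01, 0.63]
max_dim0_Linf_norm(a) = 0.82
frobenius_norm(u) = 2.43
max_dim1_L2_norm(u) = 2.0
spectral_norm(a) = 0.88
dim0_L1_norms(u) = [1.68, 2.98]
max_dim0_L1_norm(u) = 2.98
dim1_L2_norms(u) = [2.0, 1.36, 0.22]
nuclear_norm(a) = 1.49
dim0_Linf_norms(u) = [1.25, 1.56]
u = x + a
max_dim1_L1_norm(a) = 1.01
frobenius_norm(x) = 2.22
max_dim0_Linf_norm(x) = 1.23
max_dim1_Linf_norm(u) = 1.56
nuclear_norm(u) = 3.17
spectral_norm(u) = 2.24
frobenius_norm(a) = 1.07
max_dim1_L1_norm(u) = 2.81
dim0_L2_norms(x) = [1.29, 1.8]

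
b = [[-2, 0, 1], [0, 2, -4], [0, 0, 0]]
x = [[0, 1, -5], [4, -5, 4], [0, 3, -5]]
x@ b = [[0, 2, -4], [-8, -10, 24], [0, 6, -12]]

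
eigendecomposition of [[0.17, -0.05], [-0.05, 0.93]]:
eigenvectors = [[-1.00, 0.07], [-0.07, -1.0]]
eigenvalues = [0.17, 0.93]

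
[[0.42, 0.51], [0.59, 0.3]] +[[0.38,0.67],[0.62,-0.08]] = [[0.8, 1.18], [1.21, 0.22]]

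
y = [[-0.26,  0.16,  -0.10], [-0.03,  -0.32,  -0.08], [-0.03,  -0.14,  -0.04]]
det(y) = 0.00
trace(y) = -0.62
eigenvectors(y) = [[0.86+0.00j, (0.86-0j), (-0.44+0j)], [(-0.34+0.33j), (-0.34-0.33j), (-0.18+0j)], [-0.11+0.15j, -0.11-0.15j, (0.88+0j)]]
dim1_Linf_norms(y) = [0.26, 0.32, 0.14]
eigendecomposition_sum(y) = [[-0.13+0.17j,  0.08+0.33j,  -0.05+0.16j], [-0.02-0.12j,  -0.16-0.10j,  (-0.04-0.08j)], [(-0.01-0.04j),  -0.07-0.03j,  -0.02-0.03j]] + [[(-0.13-0.17j), 0.08-0.33j, -0.05-0.16j], [(-0.02+0.12j), -0.16+0.10j, (-0.04+0.08j)], [-0.01+0.04j, -0.07+0.03j, -0.02+0.03j]] + [[0.00+0.00j, 0.00-0.00j, (-0-0j)], [0.00+0.00j, -0j, (-0-0j)], [-0.00-0.00j, (-0+0j), 0.00+0.00j]]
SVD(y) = [[-0.57, -0.82, -0.05],[0.76, -0.5, -0.42],[0.32, -0.28, 0.91]] @ diag([0.39586715527215655, 0.27978751846076033, 0.0028530492985599032]) @ [[0.29, -0.96, -0.04], [0.85, 0.24, 0.48], [-0.44, -0.17, 0.88]]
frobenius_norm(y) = 0.48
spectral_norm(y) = 0.40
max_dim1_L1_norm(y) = 0.52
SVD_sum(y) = [[-0.06,0.21,0.01], [0.09,-0.29,-0.01], [0.04,-0.12,-0.01]] + [[-0.20, -0.05, -0.11], [-0.12, -0.03, -0.07], [-0.07, -0.02, -0.04]] + [[0.0, 0.00, -0.00], [0.0, 0.0, -0.0], [-0.00, -0.00, 0.0]]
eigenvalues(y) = [(-0.31+0.04j), (-0.31-0.04j), 0j]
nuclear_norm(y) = 0.68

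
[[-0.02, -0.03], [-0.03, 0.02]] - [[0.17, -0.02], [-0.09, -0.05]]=[[-0.19,-0.01], [0.06,0.07]]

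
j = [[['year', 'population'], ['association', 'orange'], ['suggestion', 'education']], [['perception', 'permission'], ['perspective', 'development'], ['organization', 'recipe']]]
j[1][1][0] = 'perspective'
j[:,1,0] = ['association', 'perspective']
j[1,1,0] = 'perspective'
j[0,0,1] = 'population'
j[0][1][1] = 'orange'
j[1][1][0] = 'perspective'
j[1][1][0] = 'perspective'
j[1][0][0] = 'perception'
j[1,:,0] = ['perception', 'perspective', 'organization']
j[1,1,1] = 'development'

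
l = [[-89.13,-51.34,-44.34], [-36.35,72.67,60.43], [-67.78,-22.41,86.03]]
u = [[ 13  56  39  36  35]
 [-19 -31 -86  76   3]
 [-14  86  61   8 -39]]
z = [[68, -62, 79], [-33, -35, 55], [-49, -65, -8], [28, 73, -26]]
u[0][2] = 39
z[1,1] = -35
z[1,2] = 55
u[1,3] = 76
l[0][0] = -89.13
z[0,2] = 79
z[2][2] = -8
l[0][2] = -44.34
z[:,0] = [68, -33, -49, 28]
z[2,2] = -8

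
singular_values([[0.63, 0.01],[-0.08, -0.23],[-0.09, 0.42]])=[0.64, 0.48]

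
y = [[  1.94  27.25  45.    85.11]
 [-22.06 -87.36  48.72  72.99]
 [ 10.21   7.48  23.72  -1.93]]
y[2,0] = 10.21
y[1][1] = -87.36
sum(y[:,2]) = 117.44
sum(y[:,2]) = 117.44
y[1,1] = -87.36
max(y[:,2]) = 48.72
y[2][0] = 10.21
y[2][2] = 23.72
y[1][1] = -87.36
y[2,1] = 7.48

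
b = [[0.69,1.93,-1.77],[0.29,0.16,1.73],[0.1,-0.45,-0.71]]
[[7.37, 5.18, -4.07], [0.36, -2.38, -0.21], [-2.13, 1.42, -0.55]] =b @ [[-1.41, 2.36, -3.55],[4.36, 0.20, -0.37],[0.04, -1.79, 0.51]]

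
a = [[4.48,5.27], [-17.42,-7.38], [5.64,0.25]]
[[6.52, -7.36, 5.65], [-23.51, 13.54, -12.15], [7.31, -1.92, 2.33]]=a @ [[1.29, -0.29, 0.38], [0.14, -1.15, 0.75]]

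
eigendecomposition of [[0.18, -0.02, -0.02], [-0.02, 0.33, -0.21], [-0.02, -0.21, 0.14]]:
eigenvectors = [[-0.15, -0.99, 0.02], [-0.54, 0.06, -0.84], [-0.83, 0.14, 0.54]]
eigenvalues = [0.0, 0.18, 0.47]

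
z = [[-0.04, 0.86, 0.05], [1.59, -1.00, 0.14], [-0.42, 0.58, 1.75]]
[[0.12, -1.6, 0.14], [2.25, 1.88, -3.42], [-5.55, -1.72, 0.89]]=z @ [[1.91, 0.06, -2.11], [0.39, -1.84, 0.06], [-2.84, -0.36, -0.02]]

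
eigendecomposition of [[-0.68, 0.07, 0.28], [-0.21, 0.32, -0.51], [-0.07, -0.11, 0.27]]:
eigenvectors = [[-0.96, 0.26, 0.03], [-0.27, 0.86, -0.93], [-0.11, 0.43, 0.38]]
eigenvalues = [-0.63, 0.0, 0.53]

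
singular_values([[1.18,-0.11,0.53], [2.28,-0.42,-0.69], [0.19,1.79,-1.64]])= [2.66, 2.45, 0.63]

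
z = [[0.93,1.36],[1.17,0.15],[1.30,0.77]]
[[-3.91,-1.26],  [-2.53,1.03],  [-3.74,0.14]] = z @ [[-1.97, 1.10], [-1.53, -1.68]]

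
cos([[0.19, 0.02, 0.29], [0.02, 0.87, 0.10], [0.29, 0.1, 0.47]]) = [[0.94, -0.02, -0.09], [-0.02, 0.64, -0.06], [-0.09, -0.06, 0.85]]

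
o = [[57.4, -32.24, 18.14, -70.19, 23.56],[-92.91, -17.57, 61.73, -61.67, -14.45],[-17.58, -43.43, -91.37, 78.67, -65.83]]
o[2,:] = [-17.58, -43.43, -91.37, 78.67, -65.83]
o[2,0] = -17.58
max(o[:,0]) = 57.4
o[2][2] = -91.37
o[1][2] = 61.73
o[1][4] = -14.45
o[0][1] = -32.24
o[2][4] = -65.83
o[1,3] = -61.67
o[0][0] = 57.4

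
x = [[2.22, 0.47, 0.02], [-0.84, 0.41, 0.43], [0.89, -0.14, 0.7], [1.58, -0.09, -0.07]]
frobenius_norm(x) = 3.17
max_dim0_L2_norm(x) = 2.99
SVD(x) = [[-0.75, -0.07, 0.58], [0.27, -0.66, 0.52], [-0.30, -0.72, -0.59], [-0.53, 0.18, -0.22]] @ diag([2.991529323298659, 0.8357993917778421, 0.6095832055987548]) @ [[-1.00,-0.05,-0.02], [0.04,-0.26,-0.96], [-0.04,0.96,-0.27]]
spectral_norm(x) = 2.99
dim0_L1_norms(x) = [5.53, 1.11, 1.22]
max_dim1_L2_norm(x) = 2.27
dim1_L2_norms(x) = [2.27, 1.03, 1.14, 1.58]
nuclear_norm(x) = 4.44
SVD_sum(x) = [[2.24, 0.11, 0.05], [-0.81, -0.04, -0.02], [0.9, 0.05, 0.02], [1.57, 0.08, 0.04]] + [[-0.00,  0.02,  0.06], [-0.02,  0.15,  0.53], [-0.02,  0.16,  0.58], [0.01,  -0.04,  -0.14]] + [[-0.02, 0.34, -0.09], [-0.01, 0.3, -0.08], [0.02, -0.35, 0.1], [0.01, -0.13, 0.04]]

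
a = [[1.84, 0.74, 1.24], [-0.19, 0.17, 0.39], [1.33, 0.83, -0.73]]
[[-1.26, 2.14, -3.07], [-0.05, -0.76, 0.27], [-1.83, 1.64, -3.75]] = a @ [[-0.33,1.99,-1.48], [-1.4,-1.5,-1.57], [0.31,-0.33,0.66]]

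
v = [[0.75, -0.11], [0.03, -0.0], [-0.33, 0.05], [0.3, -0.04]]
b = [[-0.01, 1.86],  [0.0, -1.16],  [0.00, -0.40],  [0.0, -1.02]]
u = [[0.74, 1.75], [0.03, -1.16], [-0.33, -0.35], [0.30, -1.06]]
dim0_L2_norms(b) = [0.01, 2.45]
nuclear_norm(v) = 0.89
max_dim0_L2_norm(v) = 0.87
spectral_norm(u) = 2.42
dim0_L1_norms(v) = [1.41, 0.2]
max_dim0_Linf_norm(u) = 1.75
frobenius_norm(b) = 2.45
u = v + b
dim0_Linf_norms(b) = [0.01, 1.86]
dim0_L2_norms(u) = [0.86, 2.38]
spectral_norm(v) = 0.88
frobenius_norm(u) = 2.53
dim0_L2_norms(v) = [0.87, 0.13]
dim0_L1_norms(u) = [1.4, 4.32]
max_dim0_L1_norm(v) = 1.41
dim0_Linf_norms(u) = [0.74, 1.75]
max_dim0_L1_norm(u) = 4.32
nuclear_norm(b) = 2.46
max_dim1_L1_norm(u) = 2.49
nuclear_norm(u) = 3.15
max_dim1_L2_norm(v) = 0.76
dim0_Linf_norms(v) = [0.75, 0.11]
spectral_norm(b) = 2.45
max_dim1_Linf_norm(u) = 1.75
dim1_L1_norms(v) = [0.86, 0.03, 0.38, 0.34]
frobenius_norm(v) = 0.88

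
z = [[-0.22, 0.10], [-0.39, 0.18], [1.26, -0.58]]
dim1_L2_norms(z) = [0.24, 0.43, 1.39]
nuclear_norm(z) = 1.47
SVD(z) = [[-0.16, 0.93], [-0.29, -0.37], [0.94, 0.05]] @ diag([1.47203888750121, 0.0012303187388626859]) @ [[0.91, -0.42],[-0.42, -0.91]]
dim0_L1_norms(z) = [1.87, 0.86]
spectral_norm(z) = 1.47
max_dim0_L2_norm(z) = 1.34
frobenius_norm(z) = 1.47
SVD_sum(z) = [[-0.22, 0.10], [-0.39, 0.18], [1.26, -0.58]] + [[-0.0, -0.00],[0.00, 0.0],[-0.0, -0.0]]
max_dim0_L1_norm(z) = 1.87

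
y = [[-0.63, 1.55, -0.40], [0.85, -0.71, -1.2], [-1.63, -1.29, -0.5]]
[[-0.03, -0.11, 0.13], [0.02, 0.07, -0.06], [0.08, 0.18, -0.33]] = y @ [[-0.02, -0.03, 0.09],  [-0.03, -0.09, 0.13],  [-0.01, -0.03, 0.04]]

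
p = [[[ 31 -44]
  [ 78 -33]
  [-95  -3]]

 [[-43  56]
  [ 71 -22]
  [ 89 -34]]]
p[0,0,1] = -44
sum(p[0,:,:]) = -66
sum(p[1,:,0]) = 117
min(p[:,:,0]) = -95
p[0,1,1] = -33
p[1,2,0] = 89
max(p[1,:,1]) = 56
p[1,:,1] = [56, -22, -34]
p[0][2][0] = -95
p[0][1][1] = -33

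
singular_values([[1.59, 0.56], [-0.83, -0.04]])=[1.87, 0.21]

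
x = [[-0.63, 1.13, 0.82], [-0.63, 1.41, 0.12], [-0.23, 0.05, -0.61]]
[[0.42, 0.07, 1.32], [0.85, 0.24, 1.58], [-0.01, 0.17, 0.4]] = x @ [[0.84, -0.19, -1.23],[1.00, 0.10, 0.58],[-0.22, -0.2, -0.14]]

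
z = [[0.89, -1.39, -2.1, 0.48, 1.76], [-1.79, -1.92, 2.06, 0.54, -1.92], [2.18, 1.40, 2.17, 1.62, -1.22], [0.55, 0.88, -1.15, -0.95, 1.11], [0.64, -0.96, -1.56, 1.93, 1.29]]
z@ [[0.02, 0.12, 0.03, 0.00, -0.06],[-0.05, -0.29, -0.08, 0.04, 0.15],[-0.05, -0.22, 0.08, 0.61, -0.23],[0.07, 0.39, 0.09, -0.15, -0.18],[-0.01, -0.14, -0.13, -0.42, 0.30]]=[[0.21,  0.91,  -0.22,  -2.15,  0.66],  [0.01,  0.37,  0.56,  1.91,  -1.33],  [-0.01,  0.18,  0.43,  1.65,  -1.08],  [-0.05,  -0.46,  -0.38,  -0.99,  0.87],  [0.26,  1.27,  -0.02,  -1.82,  0.22]]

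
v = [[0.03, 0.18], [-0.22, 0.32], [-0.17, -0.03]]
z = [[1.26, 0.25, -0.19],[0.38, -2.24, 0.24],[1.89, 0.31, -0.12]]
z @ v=[[0.02, 0.31], [0.46, -0.66], [0.01, 0.44]]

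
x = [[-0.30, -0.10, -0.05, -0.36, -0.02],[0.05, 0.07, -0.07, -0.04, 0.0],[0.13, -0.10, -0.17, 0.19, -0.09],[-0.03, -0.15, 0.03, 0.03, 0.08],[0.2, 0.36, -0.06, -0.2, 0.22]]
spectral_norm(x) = 0.55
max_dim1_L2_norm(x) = 0.51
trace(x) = -0.15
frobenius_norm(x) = 0.80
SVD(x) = [[-0.09, 0.90, 0.41, -0.09, 0.11], [0.16, -0.02, 0.35, 0.08, -0.92], [-0.23, -0.44, 0.79, -0.25, 0.25], [-0.19, 0.03, -0.26, -0.92, -0.21], [0.93, -0.01, 0.12, -0.28, 0.19]] @ diag([0.5452191844078647, 0.5253698870922552, 0.2150095871229278, 0.14173713388208659, 0.001996250087866774]) @ [[0.37, 0.75, -0.05, -0.38, 0.39], [-0.63, -0.10, 0.06, -0.77, 0.04], [0.14, -0.06, -0.91, -0.20, -0.34], [-0.2, 0.55, 0.21, 0.07, -0.78], [-0.64, 0.34, -0.36, 0.47, 0.35]]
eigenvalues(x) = [(-0.27+0.09j), (-0.27-0.09j), (0.2+0.12j), (0.2-0.12j), (-0+0j)]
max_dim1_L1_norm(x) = 1.04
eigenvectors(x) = [[0.34-0.39j,(0.34+0.39j),0.12-0.18j,0.12+0.18j,(0.64+0j)], [(-0.21-0j),-0.21+0.00j,(-0.08-0.08j),-0.08+0.08j,-0.34+0.00j], [-0.81+0.00j,-0.81-0.00j,0.19+0.01j,(0.19-0.01j),(0.36+0j)], [0.05-0.06j,0.05+0.06j,-0.18+0.23j,(-0.18-0.23j),-0.47+0.00j], [-0.09+0.12j,-0.09-0.12j,-0.90+0.00j,(-0.9-0j),-0.34+0.00j]]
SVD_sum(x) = [[-0.02,-0.04,0.00,0.02,-0.02],[0.03,0.07,-0.00,-0.03,0.04],[-0.05,-0.1,0.01,0.05,-0.05],[-0.04,-0.08,0.01,0.04,-0.04],[0.19,0.38,-0.03,-0.2,0.20]] + [[-0.3, -0.05, 0.03, -0.36, 0.02], [0.01, 0.0, -0.0, 0.01, -0.00], [0.15, 0.02, -0.01, 0.18, -0.01], [-0.01, -0.00, 0.0, -0.01, 0.0], [0.0, 0.0, -0.00, 0.00, -0.0]] + [[0.01, -0.01, -0.08, -0.02, -0.03],[0.01, -0.00, -0.07, -0.01, -0.03],[0.02, -0.01, -0.15, -0.03, -0.06],[-0.01, 0.0, 0.05, 0.01, 0.02],[0.0, -0.0, -0.02, -0.01, -0.01]] + [[0.0,  -0.01,  -0.0,  -0.0,  0.01], [-0.00,  0.01,  0.0,  0.0,  -0.01], [0.01,  -0.02,  -0.01,  -0.00,  0.03], [0.03,  -0.07,  -0.03,  -0.01,  0.10], [0.01,  -0.02,  -0.01,  -0.0,  0.03]] + [[-0.00, 0.0, -0.0, 0.0, 0.0],[0.00, -0.0, 0.00, -0.00, -0.0],[-0.00, 0.00, -0.00, 0.00, 0.0],[0.00, -0.0, 0.0, -0.0, -0.00],[-0.00, 0.0, -0.00, 0.00, 0.0]]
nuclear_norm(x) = 1.43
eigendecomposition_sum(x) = [[(-0.15-0.06j),-0.10-0.10j,-0.01-0.09j,(-0.15-0.08j),0.02-0.00j], [(0.02+0.06j),-0.01+0.06j,-0.02+0.03j,(0.01+0.07j),(-0.01-0j)], [0.08+0.24j,(-0.02+0.22j),(-0.09+0.1j),0.06+0.25j,-0.02-0.02j], [(-0.02-0.01j),-0.02-0.02j,(-0-0.01j),(-0.02-0.01j),0.00-0.00j], [(0.04+0.01j),0.03+0.03j,(0.01+0.03j),(0.04+0.02j),(-0+0j)]] + [[-0.15+0.06j, -0.10+0.10j, (-0.01+0.09j), (-0.15+0.08j), (0.02+0j)],[(0.02-0.06j), (-0.01-0.06j), (-0.02-0.03j), (0.01-0.07j), (-0.01+0j)],[(0.08-0.24j), (-0.02-0.22j), -0.09-0.10j, (0.06-0.25j), -0.02+0.02j],[(-0.02+0.01j), -0.02+0.02j, (-0+0.01j), (-0.02+0.01j), 0.00+0.00j],[(0.04-0.01j), 0.03-0.03j, (0.01-0.03j), (0.04-0.02j), (-0-0j)]] + [[(-0+0.01j), (0.05+0.07j), -0.01-0.02j, -0.03-0.06j, -0.03+0.02j], [(0.01+0j), (0.04-0.02j), -0.01+0.00j, (-0.03+0.01j), 0.01+0.01j], [(-0.01+0j), (-0.04+0.07j), 0.01-0.02j, (0.03-0.05j), (-0.02-0.01j)], [0.01-0.02j, -0.06-0.11j, 0.02+0.03j, (0.04+0.09j), 0.04-0.02j], [0.06-0.02j, (0.15-0.34j), (-0.04+0.09j), -0.14+0.26j, 0.11+0.06j]] + [[(-0-0.01j),(0.05-0.07j),-0.01+0.02j,-0.03+0.06j,(-0.03-0.02j)], [0.01-0.00j,(0.04+0.02j),(-0.01-0j),(-0.03-0.01j),0.01-0.01j], [(-0.01-0j),-0.04-0.07j,0.01+0.02j,(0.03+0.05j),(-0.02+0.01j)], [0.01+0.02j,(-0.06+0.11j),(0.02-0.03j),0.04-0.09j,(0.04+0.02j)], [0.06+0.02j,0.15+0.34j,-0.04-0.09j,-0.14-0.26j,(0.11-0.06j)]] + [[-0.00+0.00j, 0.00+0.00j, (-0-0j), -0j, (-0-0j)], [0.00-0.00j, -0.00-0.00j, 0.00+0.00j, -0.00+0.00j, 0.00+0.00j], [-0.00+0.00j, 0j, (-0-0j), 0.00-0.00j, (-0-0j)], [0.00-0.00j, -0.00-0.00j, 0j, (-0+0j), 0j], [0.00-0.00j, -0.00-0.00j, 0j, -0.00+0.00j, 0.00+0.00j]]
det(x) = -0.00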